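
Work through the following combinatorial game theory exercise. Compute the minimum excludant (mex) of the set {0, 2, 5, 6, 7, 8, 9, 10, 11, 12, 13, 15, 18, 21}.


Set = {0, 2, 5, 6, 7, 8, 9, 10, 11, 12, 13, 15, 18, 21}
0 is in the set.
1 is NOT in the set. This is the mex.
mex = 1

1


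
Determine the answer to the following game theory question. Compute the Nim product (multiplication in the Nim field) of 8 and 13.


Nim multiplication is bilinear over XOR: (u XOR v) * w = (u*w) XOR (v*w).
So we split each operand into its bit components and XOR the pairwise Nim products.
8 = 8 (as XOR of powers of 2).
13 = 1 + 4 + 8 (as XOR of powers of 2).
Using the standard Nim-product table on single bits:
  2*2 = 3,   2*4 = 8,   2*8 = 12,
  4*4 = 6,   4*8 = 11,  8*8 = 13,
and  1*x = x (identity), k*l = l*k (commutative).
Pairwise Nim products:
  8 * 1 = 8
  8 * 4 = 11
  8 * 8 = 13
XOR them: 8 XOR 11 XOR 13 = 14.
Result: 8 * 13 = 14 (in Nim).

14


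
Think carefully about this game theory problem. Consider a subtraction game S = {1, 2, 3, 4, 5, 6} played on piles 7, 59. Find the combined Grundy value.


Subtraction set: {1, 2, 3, 4, 5, 6}
For this subtraction set, G(n) = n mod 7 (period = max + 1 = 7).
Pile 1 (size 7): G(7) = 7 mod 7 = 0
Pile 2 (size 59): G(59) = 59 mod 7 = 3
Total Grundy value = XOR of all: 0 XOR 3 = 3

3


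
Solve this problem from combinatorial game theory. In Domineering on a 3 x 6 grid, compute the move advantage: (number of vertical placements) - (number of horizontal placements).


Board is 3 x 6 (rows x cols).
Left (vertical) placements: (rows-1) * cols = 2 * 6 = 12
Right (horizontal) placements: rows * (cols-1) = 3 * 5 = 15
Advantage = Left - Right = 12 - 15 = -3

-3


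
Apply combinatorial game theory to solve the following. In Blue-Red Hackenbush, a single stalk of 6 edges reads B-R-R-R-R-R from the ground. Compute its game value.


Edges (from ground): B-R-R-R-R-R
By Berlekamp's sign-expansion rule, a Blue-Red Hackenbush stalk has the value of the surreal number whose sign sequence is the edge sequence with B -> + and R -> -.
Sign sequence: +-----
Trace the sign expansion in the surreal number tree, starting from 0:
Edge 1: B (sign +) -> bounds (0, +inf), value = 1
Edge 2: R (sign -) -> bounds (0, 1), value = 1/2
Edge 3: R (sign -) -> bounds (0, 1/2), value = 1/4
Edge 4: R (sign -) -> bounds (0, 1/4), value = 1/8
Edge 5: R (sign -) -> bounds (0, 1/8), value = 1/16
Edge 6: R (sign -) -> bounds (0, 1/16), value = 1/32
Game value = 1/32

1/32


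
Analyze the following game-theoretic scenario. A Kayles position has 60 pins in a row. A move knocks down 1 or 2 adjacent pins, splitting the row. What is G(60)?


Kayles: a move removes 1 or 2 adjacent pins from a contiguous row.
Removing pins from a row of k leaves two independent rows (a, b) with a + b = k - 1 (one pin) or a + b = k - 2 (two pins); an end removal gives a = 0.
By Sprague-Grundy, G(k) = mex{ G(a) XOR G(b) } over all these splits. G(0) = 0.
G(1): splits (0,0):0^0=0 -> mex({0}) = 1
G(2): splits (0,1):0^1=1 (0,0):0^0=0 -> mex({0, 1}) = 2
G(3): splits (0,2):0^2=2 (1,1):1^1=0 (0,1):0^1=1 -> mex({0, 1, 2}) = 3
G(4): splits (0,3):0^3=3 (1,2):1^2=3 (0,2):0^2=2 (1,1):1^1=0 -> mex({0, 2, 3}) = 1
G(5): splits (0,4):0^1=1 (1,3):1^3=2 (2,2):2^2=0 (0,3):0^3=3 (1,2):1^2=3 -> mex({0, 1, 2, 3}) = 4
G(6) = mex({0, 1, 2, 4}) = 3
G(7) = mex({0, 1, 3, 4, 5}) = 2
G(8) = mex({0, 2, 3, 5, 6}) = 1
G(9) = mex({0, 1, 2, 3, 6, 7}) = 4
G(10) = mex({0, 1, 3, 4, 5, 7}) = 2
G(11) = mex({0, 1, 2, 3, 4, 5}) = 6
G(12) = mex({0, 1, 2, 3, 5, 6, 7}) = 4
G(13) = mex({0, 2, 3, 4, 6, 7}) = 1
G(14) = mex({0, 1, 4, 5, 6, 7}) = 2
G(15) = mex({0, 1, 2, 3, 4, 5, 6}) = 7
G(16) = mex({0, 2, 3, 5, 6, 7}) = 1
G(17) = mex({0, 1, 2, 3, 5, 6, 7}) = 4
G(18) = mex({0, 1, 2, 4, 5, 6}) = 3
G(19) = mex({0, 1, 3, 4, 5, 7}) = 2
G(20) = mex({0, 2, 3, 4, 5, 6, 7}) = 1
G(21) = mex({0, 1, 2, 3, 5, 6, 7}) = 4
G(22) = mex({0, 1, 2, 3, 4, 5, 7}) = 6
G(23) = mex({0, 1, 2, 3, 4, 5, 6}) = 7
G(24) = mex({0, 1, 2, 3, 5, 6, 7}) = 4
G(25) = mex({0, 2, 3, 4, 6, 7}) = 1
G(26) = mex({0, 1, 3, 4, 5, 6, 7}) = 2
G(27) = mex({0, 1, 2, 3, 4, 5, 6, 7}) = 8
G(28) = mex({0, 1, 2, 3, 4, 6, 7, 8}) = 5
G(29) = mex({0, 1, 2, 3, 5, 6, 7, 8, 9}) = 4
G(30) = mex({0, 1, 2, 3, 4, 5, 6, 9, 10}) = 7
G(31) = mex({0, 1, 3, 4, 5, 7, 10, 11}) = 2
G(32) = mex({0, 2, 3, 4, 5, 6, 7, 9, 11}) = 1
G(33) = mex({0, 1, 2, 3, 4, 5, 6, 7, 9, 12}) = 8
G(34) = mex({0, 1, 2, 3, 4, 5, 7, 8, 11, 12}) = 6
G(35) = mex({0, 1, 2, 3, 4, 5, 6, 8, 9, 10, 11}) = 7
G(36) = mex({0, 1, 2, 3, 5, 6, 7, 9, 10}) = 4
G(37) = mex({0, 2, 3, 4, 6, 7, 9, 10, 11, 12}) = 1
G(38) = mex({0, 1, 3, 4, 5, 6, 7, 9, 10, 11, 12}) = 2
G(39) = mex({0, 1, 2, 4, 5, 6, 7, 9, 10, 12, 14}) = 3
G(40) = mex({0, 2, 3, 4, 6, 7, 11, 12, 14}) = 1
G(41) = mex({0, 1, 2, 3, 5, 6, 7, 9, 10, 11, 12}) = 4
G(42) = mex({0, 1, 2, 3, 4, 5, 6, 9, 10}) = 7
G(43) = mex({0, 1, 3, 4, 5, 7, 9, 10, 12, 15}) = 2
G(44) = mex({0, 2, 3, 4, 5, 6, 7, 9, 10, 12, 15}) = 1
G(45) = mex({0, 1, 2, 3, 4, 5, 6, 7, 9, 10, 12, 14}) = 8
G(46) = mex({0, 1, 3, 4, 5, 7, 8, 11, 12, 14}) = 2
G(47) = mex({0, 1, 2, 3, 4, 5, 6, 8, 9, 10, 11, 12}) = 7
G(48) = mex({0, 1, 2, 3, 5, 6, 7, 9, 10}) = 4
G(49) = mex({0, 2, 3, 4, 6, 7, 9, 10, 11, 12, 15}) = 1
G(50) = mex({0, 1, 4, 5, 6, 7, 9, 11, 12, 14, 15}) = 2
G(51) = mex({0, 1, 2, 3, 4, 5, 6, 7, 9, 12, 14, 15}) = 8
G(52) = mex({0, 2, 3, 4, 5, 6, 7, 8, 11, 12, 15}) = 1
G(53) = mex({0, 1, 2, 3, 5, 6, 7, 8, 9, 10, 11, 12}) = 4
G(54) = mex({0, 1, 2, 3, 4, 5, 6, 9, 10}) = 7
G(55) = mex({0, 1, 3, 4, 5, 7, 9, 10, 11, 12}) = 2
G(56) = mex({0, 2, 3, 4, 5, 6, 7, 9, 10, 11, 12, 13, 14}) = 1
G(57) = mex({0, 1, 2, 3, 5, 6, 7, 9, 10, 12, 13, 14, 15}) = 4
G(58) = mex({0, 1, 3, 4, 5, 7, 11, 12, 14, 15}) = 2
G(59) = mex({0, 1, 2, 3, 4, 5, 6, 9, 10, 11, 12, 15}) = 7
G(60) = mex({0, 1, 2, 3, 5, 6, 7, 9, 10}) = 4
Therefore G(60) = 4.

4


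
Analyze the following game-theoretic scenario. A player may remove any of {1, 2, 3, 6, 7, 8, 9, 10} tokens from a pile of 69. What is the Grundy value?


The subtraction set is S = {1, 2, 3, 6, 7, 8, 9, 10}.
G(k) = mex{ G(k - s) : s in S, s <= k }. We compute iteratively: G(0) = 0.
G(1) = mex({0}) = 1
G(2) = mex({0, 1}) = 2
G(3) = mex({0, 1, 2}) = 3
G(4) = mex({1, 2, 3}) = 0
G(5) = mex({0, 2, 3}) = 1
G(6) = mex({0, 1, 3}) = 2
G(7) = mex({0, 1, 2}) = 3
G(8) = mex({0, 1, 2, 3}) = 4
G(9) = mex({0, 1, 2, 3, 4}) = 5
G(10) = mex({0, 1, 2, 3, 4, 5}) = 6
G(11) = mex({0, 1, 2, 3, 4, 5, 6}) = 7
G(12) = mex({0, 1, 2, 3, 5, 6, 7}) = 4
G(13) = mex({0, 1, 2, 3, 4, 6, 7}) = 5
G(14) = mex({0, 1, 2, 3, 4, 5, 7}) = 6
G(15) = mex({1, 2, 3, 4, 5, 6}) = 0
G(16) = mex({0, 2, 3, 4, 5, 6}) = 1
G(17) = mex({0, 1, 3, 4, 5, 6, 7}) = 2
G(18) = mex({0, 1, 2, 4, 5, 6, 7}) = 3
G(19) = mex({1, 2, 3, 4, 5, 6, 7}) = 0
G(20) = mex({0, 2, 3, 4, 5, 6, 7}) = 1
G(21) = mex({0, 1, 3, 4, 5, 6, 7}) = 2
G(22) = mex({0, 1, 2, 4, 5, 6}) = 3
G(23) = mex({0, 1, 2, 3, 5, 6}) = 4
G(24) = mex({0, 1, 2, 3, 4, 6}) = 5
Observe that G(15)..G(24) = 0, 1, 2, 3, 0, 1, 2, 3, 4, 5 repeats G(0)..G(9) = 0, 1, 2, 3, 0, 1, 2, 3, 4, 5.
For k >= max(S) = 10, G(k) is determined by the previous 10 values G(k-10)..G(k-1); a window of 10 consecutive values has recurred shifted by 15, so by induction G(k + 15) = G(k) for all k >= 0: the sequence is periodic from the start with period 15.
One period: G(0..14) = 0, 1, 2, 3, 0, 1, 2, 3, 4, 5, 6, 7, 4, 5, 6.
69 mod 15 = 9, so G(69) = G(9) = 5.

5


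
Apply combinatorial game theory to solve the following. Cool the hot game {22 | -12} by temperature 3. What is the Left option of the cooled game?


Original game: {22 | -12} (a switch {a | b} with a > b).
Cooling by t (for t below the temperature (a - b)/2 = 17) taxes each move by t: {a | b} cooled by t is {a - t | b + t}.
Cooling amount: t = 3
Cooled Left option: 22 - 3 = 19
Cooled Right option: -12 + 3 = -9
Cooled game: {19 | -9}
Left option = 19

19


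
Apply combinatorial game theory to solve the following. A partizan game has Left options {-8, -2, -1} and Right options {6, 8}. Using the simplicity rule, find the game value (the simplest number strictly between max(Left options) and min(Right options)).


Left options: {-8, -2, -1}, max = -1
Right options: {6, 8}, min = 6
All options are numbers and max(Left) < min(Right), so by the simplicity theorem the value is the simplest (earliest-born) number strictly between -1 and 6.
Integers 0 through 5 all lie strictly between -1 and 6.
Among integers, the simplest (lowest birthday = smallest |n|; 0 is born on day 0, +-n on day n) is 0.
No non-integer in the interval can be simpler: if x is a non-integer in the interval, then floor(x) or ceil(x) also lies in the interval (the interval contains an integer), and both are proper prefixes of x's sign expansion, i.e. born earlier. So the game value is 0.
Game value = 0

0


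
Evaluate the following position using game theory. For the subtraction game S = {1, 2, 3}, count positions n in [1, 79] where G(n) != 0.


Subtraction set S = {1, 2, 3}, so G(n) = n mod 4.
G(n) = 0 when n is a multiple of 4.
Multiples of 4 in [1, 79]: 19
N-positions (nonzero Grundy) = 79 - 19 = 60

60


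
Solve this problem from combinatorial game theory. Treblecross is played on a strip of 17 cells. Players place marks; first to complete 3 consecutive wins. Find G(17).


Treblecross: place X on empty cells; 3-in-a-row wins.
Playing within two cells of an existing X lets the opponent win at once, so sensible play treats the cells i-2..i+2 around each X as dead. The player left with no safe cell loses, so this is a normal-play take-away game on strips of safe cells.
Placing X at cell i (0-indexed) of a strip of k safe cells leaves independent strips of sizes max(0, i-2) and max(0, k-i-3). Hence G(k) = mex{ G(max(0,i-2)) XOR G(max(0,k-i-3)) : 0 <= i < k }, with G(0) = 0.
G(1): splits (0,0):0^0=0 -> mex({0}) = 1
G(2): splits (0,0):0^0=0 -> mex({0}) = 1
G(3): splits (0,0):0^0=0 -> mex({0}) = 1
G(4): splits (0,1):0^1=1 (0,0):0^0=0 -> mex({0, 1}) = 2
G(5): splits (0,2):0^1=1 (0,1):0^1=1 (0,0):0^0=0 -> mex({0, 1}) = 2
G(6) = mex({1}) = 0
G(7) = mex({0, 1, 2}) = 3
G(8) = mex({0, 1, 2}) = 3
G(9) = mex({0, 2}) = 1
G(10) = mex({0, 2, 3}) = 1
G(11) = mex({0, 3}) = 1
G(12) = mex({1, 3}) = 0
G(13) = mex({0, 1, 2, 3}) = 4
G(14) = mex({0, 1, 2}) = 3
G(15) = mex({0, 1, 2}) = 3
G(16) = mex({0, 1, 2, 4}) = 3
G(17) = mex({0, 1, 3, 4}) = 2
Therefore G(17) = 2.

2


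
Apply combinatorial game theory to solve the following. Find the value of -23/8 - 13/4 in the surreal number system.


x = -23/8, y = 13/4
Converting to common denominator: 8
x = -23/8, y = 26/8
x - y = -23/8 - 13/4 = -49/8

-49/8


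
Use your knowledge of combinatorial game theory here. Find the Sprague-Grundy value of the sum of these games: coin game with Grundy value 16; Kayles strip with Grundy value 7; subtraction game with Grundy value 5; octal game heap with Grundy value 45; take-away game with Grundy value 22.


By the Sprague-Grundy theorem, the Grundy value of a sum of games is the XOR of individual Grundy values.
coin game: Grundy value = 16. Running XOR: 0 XOR 16 = 16
Kayles strip: Grundy value = 7. Running XOR: 16 XOR 7 = 23
subtraction game: Grundy value = 5. Running XOR: 23 XOR 5 = 18
octal game heap: Grundy value = 45. Running XOR: 18 XOR 45 = 63
take-away game: Grundy value = 22. Running XOR: 63 XOR 22 = 41
The combined Grundy value is 41.

41


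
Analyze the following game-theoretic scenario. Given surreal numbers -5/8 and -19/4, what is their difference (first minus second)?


x = -5/8, y = -19/4
Converting to common denominator: 8
x = -5/8, y = -38/8
x - y = -5/8 - -19/4 = 33/8

33/8


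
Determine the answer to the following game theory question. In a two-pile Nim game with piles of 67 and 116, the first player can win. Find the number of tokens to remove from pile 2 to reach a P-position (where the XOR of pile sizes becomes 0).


Piles: 67 and 116
Current XOR: 67 XOR 116 = 55 (non-zero, so this is an N-position).
To make the XOR zero, we need to find a move that balances the piles.
For pile 2 (size 116): target = 116 XOR 55 = 67
We reduce pile 2 from 116 to 67.
Tokens removed: 116 - 67 = 49
Verification: 67 XOR 67 = 0

49


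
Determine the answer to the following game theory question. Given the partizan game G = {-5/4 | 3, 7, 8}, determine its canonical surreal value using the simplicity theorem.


Left options: {-5/4}, max = -5/4
Right options: {3, 7, 8}, min = 3
All options are numbers and max(Left) < min(Right), so by the simplicity theorem the value is the simplest (earliest-born) number strictly between -5/4 and 3.
Integers -1 through 2 all lie strictly between -5/4 and 3.
Among integers, the simplest (lowest birthday = smallest |n|; 0 is born on day 0, +-n on day n) is 0.
No non-integer in the interval can be simpler: if x is a non-integer in the interval, then floor(x) or ceil(x) also lies in the interval (the interval contains an integer), and both are proper prefixes of x's sign expansion, i.e. born earlier. So the game value is 0.
Game value = 0

0


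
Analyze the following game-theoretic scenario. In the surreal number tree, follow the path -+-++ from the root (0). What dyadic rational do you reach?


Sign expansion: -+-++
Rule: track bounds (lo, hi), initially (-inf, +inf). On '+', the current value becomes lo and we move to the simplest number in (value, hi): value + 1 if hi = +inf, otherwise the midpoint (value + hi)/2. On '-', the current value becomes hi and we move to value - 1 if lo = -inf, otherwise the midpoint (lo + value)/2.
Start at 0.
Step 1: sign = -, move left. Bounds: (-inf, 0). Value = -1
Step 2: sign = +, move right. Bounds: (-1, 0). Value = -1/2
Step 3: sign = -, move left. Bounds: (-1, -1/2). Value = -3/4
Step 4: sign = +, move right. Bounds: (-3/4, -1/2). Value = -5/8
Step 5: sign = +, move right. Bounds: (-5/8, -1/2). Value = -9/16
The surreal number with sign expansion -+-++ is -9/16.

-9/16


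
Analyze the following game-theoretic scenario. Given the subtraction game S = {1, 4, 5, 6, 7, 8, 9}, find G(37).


The subtraction set is S = {1, 4, 5, 6, 7, 8, 9}.
G(k) = mex{ G(k - s) : s in S, s <= k }. We compute iteratively: G(0) = 0.
G(1) = mex({0}) = 1
G(2) = mex({1}) = 0
G(3) = mex({0}) = 1
G(4) = mex({0, 1}) = 2
G(5) = mex({0, 1, 2}) = 3
G(6) = mex({0, 1, 3}) = 2
G(7) = mex({0, 1, 2}) = 3
G(8) = mex({0, 1, 2, 3}) = 4
G(9) = mex({0, 1, 2, 3, 4}) = 5
G(10) = mex({0, 1, 2, 3, 5}) = 4
G(11) = mex({0, 1, 2, 3, 4}) = 5
G(12) = mex({1, 2, 3, 4, 5}) = 0
G(13) = mex({0, 2, 3, 4, 5}) = 1
G(14) = mex({1, 2, 3, 4, 5}) = 0
G(15) = mex({0, 2, 3, 4, 5}) = 1
G(16) = mex({0, 1, 3, 4, 5}) = 2
G(17) = mex({0, 1, 2, 4, 5}) = 3
G(18) = mex({0, 1, 3, 4, 5}) = 2
G(19) = mex({0, 1, 2, 4, 5}) = 3
G(20) = mex({0, 1, 2, 3, 5}) = 4
Observe that G(12)..G(20) = 0, 1, 0, 1, 2, 3, 2, 3, 4 repeats G(0)..G(8) = 0, 1, 0, 1, 2, 3, 2, 3, 4.
For k >= max(S) = 9, G(k) is determined by the previous 9 values G(k-9)..G(k-1); a window of 9 consecutive values has recurred shifted by 12, so by induction G(k + 12) = G(k) for all k >= 0: the sequence is periodic from the start with period 12.
One period: G(0..11) = 0, 1, 0, 1, 2, 3, 2, 3, 4, 5, 4, 5.
37 mod 12 = 1, so G(37) = G(1) = 1.

1


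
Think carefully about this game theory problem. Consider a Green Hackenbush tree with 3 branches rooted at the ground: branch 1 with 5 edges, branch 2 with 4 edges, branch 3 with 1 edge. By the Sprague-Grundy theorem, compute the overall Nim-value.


The tree has 3 branches from the ground vertex.
In Green Hackenbush, the Nim-value of a simple path of length k is k.
Branch 1: length 5, Nim-value = 5
Branch 2: length 4, Nim-value = 4
Branch 3: length 1, Nim-value = 1
Total Nim-value = XOR of all branch values:
0 XOR 5 = 5
5 XOR 4 = 1
1 XOR 1 = 0
Nim-value of the tree = 0

0


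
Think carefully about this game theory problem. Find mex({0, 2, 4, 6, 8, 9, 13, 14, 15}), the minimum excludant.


Set = {0, 2, 4, 6, 8, 9, 13, 14, 15}
0 is in the set.
1 is NOT in the set. This is the mex.
mex = 1

1


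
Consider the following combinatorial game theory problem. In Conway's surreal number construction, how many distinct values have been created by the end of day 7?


Day 0: {|} = 0 is born. Count = 1.
Day n: the number of surreal numbers born by day n is 2^(n+1) - 1.
By day 0: 2^1 - 1 = 1
By day 1: 2^2 - 1 = 3
By day 2: 2^3 - 1 = 7
By day 3: 2^4 - 1 = 15
By day 4: 2^5 - 1 = 31
By day 5: 2^6 - 1 = 63
By day 6: 2^7 - 1 = 127
By day 7: 2^8 - 1 = 255
By day 7: 255 surreal numbers.

255


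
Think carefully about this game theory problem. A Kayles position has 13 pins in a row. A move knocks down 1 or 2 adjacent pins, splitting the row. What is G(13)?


Kayles: a move removes 1 or 2 adjacent pins from a contiguous row.
Removing pins from a row of k leaves two independent rows (a, b) with a + b = k - 1 (one pin) or a + b = k - 2 (two pins); an end removal gives a = 0.
By Sprague-Grundy, G(k) = mex{ G(a) XOR G(b) } over all these splits. G(0) = 0.
G(1): splits (0,0):0^0=0 -> mex({0}) = 1
G(2): splits (0,1):0^1=1 (0,0):0^0=0 -> mex({0, 1}) = 2
G(3): splits (0,2):0^2=2 (1,1):1^1=0 (0,1):0^1=1 -> mex({0, 1, 2}) = 3
G(4): splits (0,3):0^3=3 (1,2):1^2=3 (0,2):0^2=2 (1,1):1^1=0 -> mex({0, 2, 3}) = 1
G(5): splits (0,4):0^1=1 (1,3):1^3=2 (2,2):2^2=0 (0,3):0^3=3 (1,2):1^2=3 -> mex({0, 1, 2, 3}) = 4
G(6) = mex({0, 1, 2, 4}) = 3
G(7) = mex({0, 1, 3, 4, 5}) = 2
G(8) = mex({0, 2, 3, 5, 6}) = 1
G(9) = mex({0, 1, 2, 3, 6, 7}) = 4
G(10) = mex({0, 1, 3, 4, 5, 7}) = 2
G(11) = mex({0, 1, 2, 3, 4, 5}) = 6
G(12) = mex({0, 1, 2, 3, 5, 6, 7}) = 4
G(13) = mex({0, 2, 3, 4, 6, 7}) = 1
Therefore G(13) = 1.

1


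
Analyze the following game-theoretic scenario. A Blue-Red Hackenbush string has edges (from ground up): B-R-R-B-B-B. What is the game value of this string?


Edges (from ground): B-R-R-B-B-B
By Berlekamp's sign-expansion rule, a Blue-Red Hackenbush stalk has the value of the surreal number whose sign sequence is the edge sequence with B -> + and R -> -.
Sign sequence: +--+++
Trace the sign expansion in the surreal number tree, starting from 0:
Edge 1: B (sign +) -> bounds (0, +inf), value = 1
Edge 2: R (sign -) -> bounds (0, 1), value = 1/2
Edge 3: R (sign -) -> bounds (0, 1/2), value = 1/4
Edge 4: B (sign +) -> bounds (1/4, 1/2), value = 3/8
Edge 5: B (sign +) -> bounds (3/8, 1/2), value = 7/16
Edge 6: B (sign +) -> bounds (7/16, 1/2), value = 15/32
Game value = 15/32

15/32


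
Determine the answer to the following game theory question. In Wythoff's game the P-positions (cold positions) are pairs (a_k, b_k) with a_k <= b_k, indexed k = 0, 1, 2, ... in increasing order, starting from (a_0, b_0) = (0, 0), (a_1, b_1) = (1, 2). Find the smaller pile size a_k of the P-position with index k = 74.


By Wythoff's theorem, a_k = floor(k * phi) and b_k = floor(k * phi^2) = a_k + k, where phi = (1 + sqrt(5))/2 is the golden ratio.
phi = (1 + sqrt(5))/2 = 1.618034
k = 74
k * phi = 74 * 1.618034 = 119.734515
a_74 = floor(k * phi) = 119

119


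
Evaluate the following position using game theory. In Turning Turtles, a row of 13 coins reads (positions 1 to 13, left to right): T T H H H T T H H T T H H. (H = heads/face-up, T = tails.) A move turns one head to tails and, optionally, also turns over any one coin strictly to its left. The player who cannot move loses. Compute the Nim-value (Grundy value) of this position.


Coins: T T H H H T T H H T T H H
Key fact: a single head at position k behaves exactly like a Nim heap of size k (turning it to T and optionally flipping a coin at j < k corresponds to moving the heap from k to j, or to 0), and heads combine as a disjunctive sum (two heads at the same place would cancel, matching j XOR j = 0). So the Nim-value is the XOR of the 1-indexed positions of the heads.
Face-up positions (1-indexed): [3, 4, 5, 8, 9, 12, 13]
XOR 0 with 3: 0 XOR 3 = 3
XOR 3 with 4: 3 XOR 4 = 7
XOR 7 with 5: 7 XOR 5 = 2
XOR 2 with 8: 2 XOR 8 = 10
XOR 10 with 9: 10 XOR 9 = 3
XOR 3 with 12: 3 XOR 12 = 15
XOR 15 with 13: 15 XOR 13 = 2
Nim-value = 2

2


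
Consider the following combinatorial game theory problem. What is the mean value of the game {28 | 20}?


Game = {28 | 20}, a switch {a | b} with numbers a > b.
Its thermograph has left wall a - t and right wall b + t, which meet at t = (a - b)/2, where both equal (a + b)/2. So the mast (mean value) is at (a + b)/2.
Mean = (28 + (20))/2 = 48/2 = 24

24


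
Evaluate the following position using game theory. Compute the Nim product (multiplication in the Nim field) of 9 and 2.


Nim multiplication is bilinear over XOR: (u XOR v) * w = (u*w) XOR (v*w).
So we split each operand into its bit components and XOR the pairwise Nim products.
9 = 1 + 8 (as XOR of powers of 2).
2 = 2 (as XOR of powers of 2).
Using the standard Nim-product table on single bits:
  2*2 = 3,   2*4 = 8,   2*8 = 12,
  4*4 = 6,   4*8 = 11,  8*8 = 13,
and  1*x = x (identity), k*l = l*k (commutative).
Pairwise Nim products:
  1 * 2 = 2
  8 * 2 = 12
XOR them: 2 XOR 12 = 14.
Result: 9 * 2 = 14 (in Nim).

14


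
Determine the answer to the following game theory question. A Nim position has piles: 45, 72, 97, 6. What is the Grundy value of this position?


We need the XOR (exclusive or) of all pile sizes.
After XOR-ing pile 1 (size 45): 0 XOR 45 = 45
After XOR-ing pile 2 (size 72): 45 XOR 72 = 101
After XOR-ing pile 3 (size 97): 101 XOR 97 = 4
After XOR-ing pile 4 (size 6): 4 XOR 6 = 2
The Nim-value of this position is 2.

2


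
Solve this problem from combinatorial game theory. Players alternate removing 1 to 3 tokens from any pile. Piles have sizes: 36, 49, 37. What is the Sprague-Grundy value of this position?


Subtraction set: {1, 2, 3}
For this subtraction set, G(n) = n mod 4 (period = max + 1 = 4).
Pile 1 (size 36): G(36) = 36 mod 4 = 0
Pile 2 (size 49): G(49) = 49 mod 4 = 1
Pile 3 (size 37): G(37) = 37 mod 4 = 1
Total Grundy value = XOR of all: 0 XOR 1 XOR 1 = 0

0


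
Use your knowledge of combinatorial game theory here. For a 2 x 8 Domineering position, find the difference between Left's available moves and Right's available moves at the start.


Board is 2 x 8 (rows x cols).
Left (vertical) placements: (rows-1) * cols = 1 * 8 = 8
Right (horizontal) placements: rows * (cols-1) = 2 * 7 = 14
Advantage = Left - Right = 8 - 14 = -6

-6


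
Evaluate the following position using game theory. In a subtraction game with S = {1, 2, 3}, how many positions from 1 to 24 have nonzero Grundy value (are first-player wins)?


Subtraction set S = {1, 2, 3}, so G(n) = n mod 4.
G(n) = 0 when n is a multiple of 4.
Multiples of 4 in [1, 24]: 6
N-positions (nonzero Grundy) = 24 - 6 = 18

18


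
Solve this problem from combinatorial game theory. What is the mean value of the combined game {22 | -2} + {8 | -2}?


G1 = {22 | -2}, G2 = {8 | -2}
Each is a switch {a | b} with numbers a > b; its mean value is (a + b)/2, and mean value is additive over game sums: m(G1 + G2) = m(G1) + m(G2).
Mean of G1 = (22 + (-2))/2 = 20/2 = 10
Mean of G2 = (8 + (-2))/2 = 6/2 = 3
Mean of G1 + G2 = 10 + 3 = 13

13


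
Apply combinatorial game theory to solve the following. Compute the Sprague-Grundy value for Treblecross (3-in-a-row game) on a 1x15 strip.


Treblecross: place X on empty cells; 3-in-a-row wins.
Playing within two cells of an existing X lets the opponent win at once, so sensible play treats the cells i-2..i+2 around each X as dead. The player left with no safe cell loses, so this is a normal-play take-away game on strips of safe cells.
Placing X at cell i (0-indexed) of a strip of k safe cells leaves independent strips of sizes max(0, i-2) and max(0, k-i-3). Hence G(k) = mex{ G(max(0,i-2)) XOR G(max(0,k-i-3)) : 0 <= i < k }, with G(0) = 0.
G(1): splits (0,0):0^0=0 -> mex({0}) = 1
G(2): splits (0,0):0^0=0 -> mex({0}) = 1
G(3): splits (0,0):0^0=0 -> mex({0}) = 1
G(4): splits (0,1):0^1=1 (0,0):0^0=0 -> mex({0, 1}) = 2
G(5): splits (0,2):0^1=1 (0,1):0^1=1 (0,0):0^0=0 -> mex({0, 1}) = 2
G(6) = mex({1}) = 0
G(7) = mex({0, 1, 2}) = 3
G(8) = mex({0, 1, 2}) = 3
G(9) = mex({0, 2}) = 1
G(10) = mex({0, 2, 3}) = 1
G(11) = mex({0, 3}) = 1
G(12) = mex({1, 3}) = 0
G(13) = mex({0, 1, 2, 3}) = 4
G(14) = mex({0, 1, 2}) = 3
G(15) = mex({0, 1, 2}) = 3
Therefore G(15) = 3.

3


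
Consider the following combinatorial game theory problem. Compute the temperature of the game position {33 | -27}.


The game is {33 | -27}, a switch {a | b} with numbers a > b.
Cooling {a | b} by t gives {a - t | b + t}, which stops being hot when a - t = b + t, i.e. at t = (a - b)/2. So the temperature of a switch is (a - b)/2.
Temperature = (Left option - Right option) / 2
= (33 - (-27)) / 2
= 60 / 2
= 30

30


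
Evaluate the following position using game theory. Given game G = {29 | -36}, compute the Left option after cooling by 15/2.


Original game: {29 | -36} (a switch {a | b} with a > b).
Cooling by t (for t below the temperature (a - b)/2 = 65/2) taxes each move by t: {a | b} cooled by t is {a - t | b + t}.
Cooling amount: t = 15/2
Cooled Left option: 29 - 15/2 = 43/2
Cooled Right option: -36 + 15/2 = -57/2
Cooled game: {43/2 | -57/2}
Left option = 43/2

43/2


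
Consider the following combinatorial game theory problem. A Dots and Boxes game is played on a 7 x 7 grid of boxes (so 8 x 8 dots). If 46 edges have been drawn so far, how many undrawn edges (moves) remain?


Grid: 7 x 7 boxes, i.e. 8 rows and 8 columns of dots.
Horizontal edges: (rows + 1) * cols = 8 * 7 = 56
Vertical edges: rows * (cols + 1) = 7 * 8 = 56
Total edges: 56 + 56 = 112
Edges drawn: 46
Remaining: 112 - 46 = 66

66


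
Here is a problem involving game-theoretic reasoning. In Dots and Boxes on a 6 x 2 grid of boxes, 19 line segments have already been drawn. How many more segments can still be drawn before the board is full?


Grid: 6 x 2 boxes, i.e. 7 rows and 3 columns of dots.
Horizontal edges: (rows + 1) * cols = 7 * 2 = 14
Vertical edges: rows * (cols + 1) = 6 * 3 = 18
Total edges: 14 + 18 = 32
Edges drawn: 19
Remaining: 32 - 19 = 13

13


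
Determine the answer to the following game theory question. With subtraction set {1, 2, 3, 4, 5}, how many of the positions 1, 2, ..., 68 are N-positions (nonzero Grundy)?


Subtraction set S = {1, 2, 3, 4, 5}, so G(n) = n mod 6.
G(n) = 0 when n is a multiple of 6.
Multiples of 6 in [1, 68]: 11
N-positions (nonzero Grundy) = 68 - 11 = 57

57


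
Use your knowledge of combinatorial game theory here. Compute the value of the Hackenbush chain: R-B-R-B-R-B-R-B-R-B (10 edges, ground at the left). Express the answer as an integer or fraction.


Edges (from ground): R-B-R-B-R-B-R-B-R-B
By Berlekamp's sign-expansion rule, a Blue-Red Hackenbush stalk has the value of the surreal number whose sign sequence is the edge sequence with B -> + and R -> -.
Sign sequence: -+-+-+-+-+
Trace the sign expansion in the surreal number tree, starting from 0:
Edge 1: R (sign -) -> bounds (-inf, 0), value = -1
Edge 2: B (sign +) -> bounds (-1, 0), value = -1/2
Edge 3: R (sign -) -> bounds (-1, -1/2), value = -3/4
Edge 4: B (sign +) -> bounds (-3/4, -1/2), value = -5/8
Edge 5: R (sign -) -> bounds (-3/4, -5/8), value = -11/16
Edge 6: B (sign +) -> bounds (-11/16, -5/8), value = -21/32
Edge 7: R (sign -) -> bounds (-11/16, -21/32), value = -43/64
Edge 8: B (sign +) -> bounds (-43/64, -21/32), value = -85/128
Edge 9: R (sign -) -> bounds (-43/64, -85/128), value = -171/256
Edge 10: B (sign +) -> bounds (-171/256, -85/128), value = -341/512
Game value = -341/512

-341/512


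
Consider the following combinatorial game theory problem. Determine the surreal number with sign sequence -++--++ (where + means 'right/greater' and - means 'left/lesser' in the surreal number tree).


Sign expansion: -++--++
Rule: track bounds (lo, hi), initially (-inf, +inf). On '+', the current value becomes lo and we move to the simplest number in (value, hi): value + 1 if hi = +inf, otherwise the midpoint (value + hi)/2. On '-', the current value becomes hi and we move to value - 1 if lo = -inf, otherwise the midpoint (lo + value)/2.
Start at 0.
Step 1: sign = -, move left. Bounds: (-inf, 0). Value = -1
Step 2: sign = +, move right. Bounds: (-1, 0). Value = -1/2
Step 3: sign = +, move right. Bounds: (-1/2, 0). Value = -1/4
Step 4: sign = -, move left. Bounds: (-1/2, -1/4). Value = -3/8
Step 5: sign = -, move left. Bounds: (-1/2, -3/8). Value = -7/16
Step 6: sign = +, move right. Bounds: (-7/16, -3/8). Value = -13/32
Step 7: sign = +, move right. Bounds: (-13/32, -3/8). Value = -25/64
The surreal number with sign expansion -++--++ is -25/64.

-25/64


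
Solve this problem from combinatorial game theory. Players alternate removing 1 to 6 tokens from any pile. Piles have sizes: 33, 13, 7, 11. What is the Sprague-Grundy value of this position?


Subtraction set: {1, 2, 3, 4, 5, 6}
For this subtraction set, G(n) = n mod 7 (period = max + 1 = 7).
Pile 1 (size 33): G(33) = 33 mod 7 = 5
Pile 2 (size 13): G(13) = 13 mod 7 = 6
Pile 3 (size 7): G(7) = 7 mod 7 = 0
Pile 4 (size 11): G(11) = 11 mod 7 = 4
Total Grundy value = XOR of all: 5 XOR 6 XOR 0 XOR 4 = 7

7


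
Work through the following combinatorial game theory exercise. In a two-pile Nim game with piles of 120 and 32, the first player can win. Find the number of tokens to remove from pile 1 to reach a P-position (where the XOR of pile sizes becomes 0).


Piles: 120 and 32
Current XOR: 120 XOR 32 = 88 (non-zero, so this is an N-position).
To make the XOR zero, we need to find a move that balances the piles.
For pile 1 (size 120): target = 120 XOR 88 = 32
We reduce pile 1 from 120 to 32.
Tokens removed: 120 - 32 = 88
Verification: 32 XOR 32 = 0

88


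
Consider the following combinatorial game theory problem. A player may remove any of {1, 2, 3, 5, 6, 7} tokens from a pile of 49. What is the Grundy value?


The subtraction set is S = {1, 2, 3, 5, 6, 7}.
G(k) = mex{ G(k - s) : s in S, s <= k }. We compute iteratively: G(0) = 0.
G(1) = mex({0}) = 1
G(2) = mex({0, 1}) = 2
G(3) = mex({0, 1, 2}) = 3
G(4) = mex({1, 2, 3}) = 0
G(5) = mex({0, 2, 3}) = 1
G(6) = mex({0, 1, 3}) = 2
G(7) = mex({0, 1, 2}) = 3
G(8) = mex({1, 2, 3}) = 0
G(9) = mex({0, 2, 3}) = 1
G(10) = mex({0, 1, 3}) = 2
Observe that G(4)..G(10) = 0, 1, 2, 3, 0, 1, 2 repeats G(0)..G(6) = 0, 1, 2, 3, 0, 1, 2.
For k >= max(S) = 7, G(k) is determined by the previous 7 values G(k-7)..G(k-1); a window of 7 consecutive values has recurred shifted by 4, so by induction G(k + 4) = G(k) for all k >= 0: the sequence is periodic from the start with period 4.
One period: G(0..3) = 0, 1, 2, 3.
49 mod 4 = 1, so G(49) = G(1) = 1.

1


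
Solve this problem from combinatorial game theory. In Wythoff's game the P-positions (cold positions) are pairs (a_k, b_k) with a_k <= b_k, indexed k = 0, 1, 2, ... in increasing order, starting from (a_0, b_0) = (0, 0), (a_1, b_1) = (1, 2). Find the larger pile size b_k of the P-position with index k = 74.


By Wythoff's theorem, a_k = floor(k * phi) and b_k = floor(k * phi^2) = a_k + k, where phi = (1 + sqrt(5))/2 is the golden ratio.
phi = (1 + sqrt(5))/2 = 1.618034
phi^2 = phi + 1 = 2.618034
k = 74
k * phi^2 = 74 * 2.618034 = 193.734515
b_74 = floor(k * phi^2) = 193 (check: a_74 + k = 119 + 74 = 193)

193


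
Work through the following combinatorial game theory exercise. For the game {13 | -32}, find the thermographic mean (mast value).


Game = {13 | -32}, a switch {a | b} with numbers a > b.
Its thermograph has left wall a - t and right wall b + t, which meet at t = (a - b)/2, where both equal (a + b)/2. So the mast (mean value) is at (a + b)/2.
Mean = (13 + (-32))/2 = -19/2 = -19/2

-19/2


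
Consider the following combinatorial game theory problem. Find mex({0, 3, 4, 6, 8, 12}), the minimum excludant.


Set = {0, 3, 4, 6, 8, 12}
0 is in the set.
1 is NOT in the set. This is the mex.
mex = 1

1


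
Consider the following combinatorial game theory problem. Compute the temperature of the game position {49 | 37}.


The game is {49 | 37}, a switch {a | b} with numbers a > b.
Cooling {a | b} by t gives {a - t | b + t}, which stops being hot when a - t = b + t, i.e. at t = (a - b)/2. So the temperature of a switch is (a - b)/2.
Temperature = (Left option - Right option) / 2
= (49 - (37)) / 2
= 12 / 2
= 6

6


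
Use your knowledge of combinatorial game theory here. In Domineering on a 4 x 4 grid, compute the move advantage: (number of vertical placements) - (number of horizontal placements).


Board is 4 x 4 (rows x cols).
Left (vertical) placements: (rows-1) * cols = 3 * 4 = 12
Right (horizontal) placements: rows * (cols-1) = 4 * 3 = 12
Advantage = Left - Right = 12 - 12 = 0

0


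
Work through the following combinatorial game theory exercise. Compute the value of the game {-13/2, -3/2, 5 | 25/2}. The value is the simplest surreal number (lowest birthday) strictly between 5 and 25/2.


Left options: {-13/2, -3/2, 5}, max = 5
Right options: {25/2}, min = 25/2
All options are numbers and max(Left) < min(Right), so by the simplicity theorem the value is the simplest (earliest-born) number strictly between 5 and 25/2.
Integers 6 through 12 all lie strictly between 5 and 25/2.
Among integers, the simplest (lowest birthday = smallest |n|; 0 is born on day 0, +-n on day n) is 6.
No non-integer in the interval can be simpler: if x is a non-integer in the interval, then floor(x) or ceil(x) also lies in the interval (the interval contains an integer), and both are proper prefixes of x's sign expansion, i.e. born earlier. So the game value is 6.
Game value = 6

6


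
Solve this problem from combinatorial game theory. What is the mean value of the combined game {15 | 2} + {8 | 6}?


G1 = {15 | 2}, G2 = {8 | 6}
Each is a switch {a | b} with numbers a > b; its mean value is (a + b)/2, and mean value is additive over game sums: m(G1 + G2) = m(G1) + m(G2).
Mean of G1 = (15 + (2))/2 = 17/2 = 17/2
Mean of G2 = (8 + (6))/2 = 14/2 = 7
Mean of G1 + G2 = 17/2 + 7 = 31/2

31/2


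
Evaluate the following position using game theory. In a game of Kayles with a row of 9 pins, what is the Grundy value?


Kayles: a move removes 1 or 2 adjacent pins from a contiguous row.
Removing pins from a row of k leaves two independent rows (a, b) with a + b = k - 1 (one pin) or a + b = k - 2 (two pins); an end removal gives a = 0.
By Sprague-Grundy, G(k) = mex{ G(a) XOR G(b) } over all these splits. G(0) = 0.
G(1): splits (0,0):0^0=0 -> mex({0}) = 1
G(2): splits (0,1):0^1=1 (0,0):0^0=0 -> mex({0, 1}) = 2
G(3): splits (0,2):0^2=2 (1,1):1^1=0 (0,1):0^1=1 -> mex({0, 1, 2}) = 3
G(4): splits (0,3):0^3=3 (1,2):1^2=3 (0,2):0^2=2 (1,1):1^1=0 -> mex({0, 2, 3}) = 1
G(5): splits (0,4):0^1=1 (1,3):1^3=2 (2,2):2^2=0 (0,3):0^3=3 (1,2):1^2=3 -> mex({0, 1, 2, 3}) = 4
G(6) = mex({0, 1, 2, 4}) = 3
G(7) = mex({0, 1, 3, 4, 5}) = 2
G(8) = mex({0, 2, 3, 5, 6}) = 1
G(9) = mex({0, 1, 2, 3, 6, 7}) = 4
Therefore G(9) = 4.

4


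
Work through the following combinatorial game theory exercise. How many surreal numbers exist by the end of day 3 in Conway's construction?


Day 0: {|} = 0 is born. Count = 1.
Day n: the number of surreal numbers born by day n is 2^(n+1) - 1.
By day 0: 2^1 - 1 = 1
By day 1: 2^2 - 1 = 3
By day 2: 2^3 - 1 = 7
By day 3: 2^4 - 1 = 15
By day 3: 15 surreal numbers.

15


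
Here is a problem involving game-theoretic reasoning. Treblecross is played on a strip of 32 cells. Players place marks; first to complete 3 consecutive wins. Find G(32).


Treblecross: place X on empty cells; 3-in-a-row wins.
Playing within two cells of an existing X lets the opponent win at once, so sensible play treats the cells i-2..i+2 around each X as dead. The player left with no safe cell loses, so this is a normal-play take-away game on strips of safe cells.
Placing X at cell i (0-indexed) of a strip of k safe cells leaves independent strips of sizes max(0, i-2) and max(0, k-i-3). Hence G(k) = mex{ G(max(0,i-2)) XOR G(max(0,k-i-3)) : 0 <= i < k }, with G(0) = 0.
G(1): splits (0,0):0^0=0 -> mex({0}) = 1
G(2): splits (0,0):0^0=0 -> mex({0}) = 1
G(3): splits (0,0):0^0=0 -> mex({0}) = 1
G(4): splits (0,1):0^1=1 (0,0):0^0=0 -> mex({0, 1}) = 2
G(5): splits (0,2):0^1=1 (0,1):0^1=1 (0,0):0^0=0 -> mex({0, 1}) = 2
G(6) = mex({1}) = 0
G(7) = mex({0, 1, 2}) = 3
G(8) = mex({0, 1, 2}) = 3
G(9) = mex({0, 2}) = 1
G(10) = mex({0, 2, 3}) = 1
G(11) = mex({0, 3}) = 1
G(12) = mex({1, 3}) = 0
G(13) = mex({0, 1, 2, 3}) = 4
G(14) = mex({0, 1, 2}) = 3
G(15) = mex({0, 1, 2}) = 3
G(16) = mex({0, 1, 2, 4}) = 3
G(17) = mex({0, 1, 3, 4}) = 2
G(18) = mex({0, 1, 3, 4}) = 2
G(19) = mex({0, 1, 3, 5}) = 2
G(20) = mex({0, 1, 2, 3, 5}) = 4
G(21) = mex({0, 1, 2, 3, 5}) = 4
G(22) = mex({1, 2, 6}) = 0
G(23) = mex({0, 1, 2, 3, 4, 6}) = 5
G(24) = mex({0, 1, 2, 3, 4}) = 5
G(25) = mex({0, 1, 3, 4, 7}) = 2
G(26) = mex({0, 1, 3, 4, 5, 7}) = 2
G(27) = mex({0, 1, 3, 5}) = 2
G(28) = mex({0, 1, 2, 5}) = 3
G(29) = mex({0, 1, 2, 4, 5, 6}) = 3
G(30) = mex({1, 2, 4, 6}) = 0
G(31) = mex({0, 1, 2, 3, 4, 6}) = 5
G(32) = mex({1, 2, 3, 4, 7}) = 0
Therefore G(32) = 0.

0


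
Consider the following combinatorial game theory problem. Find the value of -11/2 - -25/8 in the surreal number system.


x = -11/2, y = -25/8
Converting to common denominator: 8
x = -44/8, y = -25/8
x - y = -11/2 - -25/8 = -19/8

-19/8


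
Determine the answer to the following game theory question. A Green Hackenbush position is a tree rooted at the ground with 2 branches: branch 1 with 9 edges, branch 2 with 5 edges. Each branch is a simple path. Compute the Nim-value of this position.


The tree has 2 branches from the ground vertex.
In Green Hackenbush, the Nim-value of a simple path of length k is k.
Branch 1: length 9, Nim-value = 9
Branch 2: length 5, Nim-value = 5
Total Nim-value = XOR of all branch values:
0 XOR 9 = 9
9 XOR 5 = 12
Nim-value of the tree = 12

12


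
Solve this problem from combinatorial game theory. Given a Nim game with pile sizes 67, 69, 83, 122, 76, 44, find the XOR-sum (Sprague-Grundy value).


We need the XOR (exclusive or) of all pile sizes.
After XOR-ing pile 1 (size 67): 0 XOR 67 = 67
After XOR-ing pile 2 (size 69): 67 XOR 69 = 6
After XOR-ing pile 3 (size 83): 6 XOR 83 = 85
After XOR-ing pile 4 (size 122): 85 XOR 122 = 47
After XOR-ing pile 5 (size 76): 47 XOR 76 = 99
After XOR-ing pile 6 (size 44): 99 XOR 44 = 79
The Nim-value of this position is 79.

79


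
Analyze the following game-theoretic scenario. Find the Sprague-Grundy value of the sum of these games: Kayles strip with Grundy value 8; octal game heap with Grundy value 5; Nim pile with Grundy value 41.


By the Sprague-Grundy theorem, the Grundy value of a sum of games is the XOR of individual Grundy values.
Kayles strip: Grundy value = 8. Running XOR: 0 XOR 8 = 8
octal game heap: Grundy value = 5. Running XOR: 8 XOR 5 = 13
Nim pile: Grundy value = 41. Running XOR: 13 XOR 41 = 36
The combined Grundy value is 36.

36


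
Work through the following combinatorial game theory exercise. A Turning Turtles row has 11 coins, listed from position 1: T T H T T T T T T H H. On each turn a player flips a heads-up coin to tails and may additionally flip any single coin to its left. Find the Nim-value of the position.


Coins: T T H T T T T T T H H
Key fact: a single head at position k behaves exactly like a Nim heap of size k (turning it to T and optionally flipping a coin at j < k corresponds to moving the heap from k to j, or to 0), and heads combine as a disjunctive sum (two heads at the same place would cancel, matching j XOR j = 0). So the Nim-value is the XOR of the 1-indexed positions of the heads.
Face-up positions (1-indexed): [3, 10, 11]
XOR 0 with 3: 0 XOR 3 = 3
XOR 3 with 10: 3 XOR 10 = 9
XOR 9 with 11: 9 XOR 11 = 2
Nim-value = 2

2


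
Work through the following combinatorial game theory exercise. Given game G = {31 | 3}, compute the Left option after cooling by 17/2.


Original game: {31 | 3} (a switch {a | b} with a > b).
Cooling by t (for t below the temperature (a - b)/2 = 14) taxes each move by t: {a | b} cooled by t is {a - t | b + t}.
Cooling amount: t = 17/2
Cooled Left option: 31 - 17/2 = 45/2
Cooled Right option: 3 + 17/2 = 23/2
Cooled game: {45/2 | 23/2}
Left option = 45/2

45/2


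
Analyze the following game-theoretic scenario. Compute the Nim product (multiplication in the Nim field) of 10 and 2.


Nim multiplication is bilinear over XOR: (u XOR v) * w = (u*w) XOR (v*w).
So we split each operand into its bit components and XOR the pairwise Nim products.
10 = 2 + 8 (as XOR of powers of 2).
2 = 2 (as XOR of powers of 2).
Using the standard Nim-product table on single bits:
  2*2 = 3,   2*4 = 8,   2*8 = 12,
  4*4 = 6,   4*8 = 11,  8*8 = 13,
and  1*x = x (identity), k*l = l*k (commutative).
Pairwise Nim products:
  2 * 2 = 3
  8 * 2 = 12
XOR them: 3 XOR 12 = 15.
Result: 10 * 2 = 15 (in Nim).

15
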